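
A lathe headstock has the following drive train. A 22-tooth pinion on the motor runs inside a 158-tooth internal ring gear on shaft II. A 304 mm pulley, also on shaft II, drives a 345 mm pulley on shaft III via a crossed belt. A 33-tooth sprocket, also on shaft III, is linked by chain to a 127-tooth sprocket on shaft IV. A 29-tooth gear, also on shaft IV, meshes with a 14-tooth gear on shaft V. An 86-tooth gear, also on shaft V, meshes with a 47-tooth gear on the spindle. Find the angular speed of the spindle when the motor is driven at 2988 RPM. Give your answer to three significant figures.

the motor → shaft II (internal gear, 158/22): 2988 ÷ 7.1818 = 416.05 RPM
shaft II → shaft III (belt, 345/304): 416.05 ÷ 1.1349 = 366.61 RPM
shaft III → shaft IV (chain, 127/33): 366.61 ÷ 3.8485 = 95.26 RPM
shaft IV → shaft V (gear mesh, 14/29): 95.26 ÷ 0.48276 = 197.32 RPM
shaft V → the spindle (gear mesh, 47/86): 197.32 ÷ 0.54651 = 361.06 RPM

361 RPM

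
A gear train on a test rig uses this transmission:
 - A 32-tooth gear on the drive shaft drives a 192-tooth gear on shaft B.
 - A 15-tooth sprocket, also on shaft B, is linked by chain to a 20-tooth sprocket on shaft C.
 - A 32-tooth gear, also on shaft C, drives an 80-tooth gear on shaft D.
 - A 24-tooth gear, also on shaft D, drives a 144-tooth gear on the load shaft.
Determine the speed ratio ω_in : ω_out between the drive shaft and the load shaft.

Each stage contributes driven/driver: gear mesh 192/32 = 6, chain 20/15 = 1.3333, gear mesh 80/32 = 2.5, gear mesh 144/24 = 6.
Overall: 6 × 1.3333 × 2.5 × 6 = 120.

120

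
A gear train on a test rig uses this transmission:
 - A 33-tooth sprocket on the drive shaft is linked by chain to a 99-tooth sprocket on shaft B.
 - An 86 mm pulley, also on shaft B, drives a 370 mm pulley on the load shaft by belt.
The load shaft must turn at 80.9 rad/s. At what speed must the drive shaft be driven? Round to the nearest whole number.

1044 rad/s

Overall ratio R = 3 × 4.3023 = 12.907.
Required input speed = output speed × R = 80.9 × 12.907 = 1044.2 rad/s.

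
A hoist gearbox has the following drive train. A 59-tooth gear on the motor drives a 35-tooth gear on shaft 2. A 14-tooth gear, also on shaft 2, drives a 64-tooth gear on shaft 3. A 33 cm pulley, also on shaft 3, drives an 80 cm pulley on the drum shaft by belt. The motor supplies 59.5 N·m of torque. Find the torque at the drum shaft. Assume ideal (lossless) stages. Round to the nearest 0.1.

391.2 N·m

gear mesh 35/59 = 0.59322 → τ = 59.5·0.59322 = 35.297 N·m
gear mesh 64/14 = 4.5714 → τ = 35.297·4.5714 = 161.36 N·m
belt 80/33 = 2.4242 → τ = 161.36·2.4242 = 391.17 N·m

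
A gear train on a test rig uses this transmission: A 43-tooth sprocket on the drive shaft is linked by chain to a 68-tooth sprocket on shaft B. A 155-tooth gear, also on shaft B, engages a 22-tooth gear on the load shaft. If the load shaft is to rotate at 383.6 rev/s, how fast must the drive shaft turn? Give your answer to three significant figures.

Overall ratio R = 1.5814 × 0.14194 = 0.22446.
Required input speed = output speed × R = 383.6 × 0.22446 = 86.101 rev/s.

86.1 rev/s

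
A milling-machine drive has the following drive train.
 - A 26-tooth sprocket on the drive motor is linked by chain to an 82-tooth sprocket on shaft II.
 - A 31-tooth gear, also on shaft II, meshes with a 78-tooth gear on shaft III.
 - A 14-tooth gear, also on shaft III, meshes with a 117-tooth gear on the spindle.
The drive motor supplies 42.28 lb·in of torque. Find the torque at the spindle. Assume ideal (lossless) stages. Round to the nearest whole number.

After the chain (82/26): 42.28 × 3.1538 = 133.34 lb·in
After the gear mesh (78/31): 133.34 × 2.5161 = 335.51 lb·in
After the gear mesh (117/14): 335.51 × 8.3571 = 2803.9 lb·in

2804 lb·in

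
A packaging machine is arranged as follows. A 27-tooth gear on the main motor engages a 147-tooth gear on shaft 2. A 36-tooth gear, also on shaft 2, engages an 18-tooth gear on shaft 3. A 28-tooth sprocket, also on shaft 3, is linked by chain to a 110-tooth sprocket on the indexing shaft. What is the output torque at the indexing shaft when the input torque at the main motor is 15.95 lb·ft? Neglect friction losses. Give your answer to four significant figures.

After the gear mesh (147/27): 15.95 × 5.4444 = 86.839 lb·ft
After the gear mesh (18/36): 86.839 × 0.5 = 43.419 lb·ft
After the chain (110/28): 43.419 × 3.9286 = 170.58 lb·ft

170.6 lb·ft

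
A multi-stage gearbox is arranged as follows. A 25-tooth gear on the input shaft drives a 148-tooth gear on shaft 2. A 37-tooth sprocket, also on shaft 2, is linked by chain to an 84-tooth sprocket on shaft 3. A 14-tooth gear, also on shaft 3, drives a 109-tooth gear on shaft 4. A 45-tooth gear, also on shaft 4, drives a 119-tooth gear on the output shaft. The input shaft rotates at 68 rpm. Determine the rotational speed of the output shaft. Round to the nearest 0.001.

0.246 rpm

Gear mesh: ratio = 148/25 = 5.92, so shaft 2 turns at 68 / 5.92 = 11.486 rpm.
Chain: ratio = 84/37 = 2.2703, so shaft 3 turns at 11.486 / 2.2703 = 5.0595 rpm.
Gear mesh: ratio = 109/14 = 7.7857, so shaft 4 turns at 5.0595 / 7.7857 = 0.64985 rpm.
Gear mesh: ratio = 119/45 = 2.6444, so the output shaft turns at 0.64985 / 2.6444 = 0.24574 rpm.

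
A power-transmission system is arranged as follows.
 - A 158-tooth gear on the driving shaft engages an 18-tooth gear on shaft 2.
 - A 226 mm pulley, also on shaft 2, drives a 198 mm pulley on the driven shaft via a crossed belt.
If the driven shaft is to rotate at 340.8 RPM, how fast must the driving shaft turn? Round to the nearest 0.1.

Overall ratio R = 0.11392 × 0.87611 = 0.09981.
Required input speed = output speed × R = 340.8 × 0.09981 = 34.015 RPM.

34.0 RPM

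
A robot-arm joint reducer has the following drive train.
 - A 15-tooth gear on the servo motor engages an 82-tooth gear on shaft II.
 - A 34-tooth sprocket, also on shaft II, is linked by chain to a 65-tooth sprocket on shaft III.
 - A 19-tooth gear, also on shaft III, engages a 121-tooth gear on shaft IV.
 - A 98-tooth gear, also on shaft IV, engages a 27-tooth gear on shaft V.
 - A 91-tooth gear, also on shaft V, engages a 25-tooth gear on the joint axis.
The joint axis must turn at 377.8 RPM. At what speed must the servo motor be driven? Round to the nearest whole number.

1903 RPM

Overall ratio R = 5.4667 × 1.9118 × 6.3684 × 0.27551 × 0.27473 = 5.0376.
Required input speed = output speed × R = 377.8 × 5.0376 = 1903.2 RPM.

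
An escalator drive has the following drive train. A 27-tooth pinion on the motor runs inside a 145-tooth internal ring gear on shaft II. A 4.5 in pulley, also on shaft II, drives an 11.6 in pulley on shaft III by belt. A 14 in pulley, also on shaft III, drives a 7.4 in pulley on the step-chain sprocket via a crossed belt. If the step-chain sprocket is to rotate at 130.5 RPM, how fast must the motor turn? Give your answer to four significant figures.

954.9 RPM

Overall ratio R = 5.3704 × 2.5778 × 0.52857 = 7.3173.
Required input speed = output speed × R = 130.5 × 7.3173 = 954.91 RPM.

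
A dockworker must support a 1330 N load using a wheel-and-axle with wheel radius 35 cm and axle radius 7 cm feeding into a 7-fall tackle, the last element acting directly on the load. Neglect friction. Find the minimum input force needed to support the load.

38 N

Wheel-and-axle MA = R/r = 35/7 = 5.
Block-and-tackle MA = number of supporting rope parts = 7.
Combined ideal MA = 5 × 7 = 35.
Effort = load / MA = 1330 / 35 = 38 N.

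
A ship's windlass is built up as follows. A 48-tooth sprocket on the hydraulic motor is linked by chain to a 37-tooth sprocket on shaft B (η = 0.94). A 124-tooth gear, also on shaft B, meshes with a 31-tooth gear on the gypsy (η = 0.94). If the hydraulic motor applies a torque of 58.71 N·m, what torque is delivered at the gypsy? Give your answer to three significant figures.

chain 37/48 = 0.77083 → τ = 58.71·0.77083·0.94 = 42.54 N·m
gear mesh 31/124 = 0.25 → τ = 42.54·0.25·0.94 = 9.997 N·m

10.0 N·m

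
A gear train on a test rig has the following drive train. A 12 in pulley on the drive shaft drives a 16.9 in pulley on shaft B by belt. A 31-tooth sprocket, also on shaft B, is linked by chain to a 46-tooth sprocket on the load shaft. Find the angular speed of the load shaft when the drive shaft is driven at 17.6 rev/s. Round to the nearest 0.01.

8.42 rev/s

belt 16.9/12 = 1.4083 → 17.6/1.4083 = 12.497 rev/s
chain 46/31 = 1.4839 → 12.497/1.4839 = 8.4219 rev/s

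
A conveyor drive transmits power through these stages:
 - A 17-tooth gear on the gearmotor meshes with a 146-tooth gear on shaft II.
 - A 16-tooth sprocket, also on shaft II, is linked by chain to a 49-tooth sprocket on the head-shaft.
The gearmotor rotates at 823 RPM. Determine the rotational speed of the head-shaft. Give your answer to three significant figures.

gear mesh 146/17 = 8.5882 → 823/8.5882 = 95.829 RPM
chain 49/16 = 3.0625 → 95.829/3.0625 = 31.291 RPM

31.3 RPM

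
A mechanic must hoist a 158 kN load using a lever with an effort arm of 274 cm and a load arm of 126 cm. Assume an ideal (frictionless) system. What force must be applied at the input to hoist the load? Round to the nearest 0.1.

72.7 kN

Lever MA = effort arm / load arm = 274/126 = 2.1746.
Effort = load / MA = 158 / 2.1746 = 72.657 kN.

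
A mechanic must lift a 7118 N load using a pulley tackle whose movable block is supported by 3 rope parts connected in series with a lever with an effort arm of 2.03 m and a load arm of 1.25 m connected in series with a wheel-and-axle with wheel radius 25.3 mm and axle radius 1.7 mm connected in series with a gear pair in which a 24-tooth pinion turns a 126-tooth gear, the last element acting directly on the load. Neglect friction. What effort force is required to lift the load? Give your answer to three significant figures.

18.7 N

Block-and-tackle MA = number of supporting rope parts = 3.
Lever MA = effort arm / load arm = 2.03/1.25 = 1.624.
Wheel-and-axle MA = R/r = 25.3/1.7 = 14.882.
Gear pair MA = 126/24 = 5.25.
Combined ideal MA = 3 × 1.624 × 14.882 × 5.25 = 380.66.
Effort = load / MA = 7118 / 380.66 = 18.699 N.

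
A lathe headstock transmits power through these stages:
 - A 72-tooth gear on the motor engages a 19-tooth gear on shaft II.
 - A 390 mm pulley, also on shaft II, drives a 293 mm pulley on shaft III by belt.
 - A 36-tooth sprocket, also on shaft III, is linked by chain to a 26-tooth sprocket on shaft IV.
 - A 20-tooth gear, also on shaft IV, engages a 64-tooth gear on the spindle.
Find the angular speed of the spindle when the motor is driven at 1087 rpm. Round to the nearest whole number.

Gear mesh: ratio = 19/72 = 0.26389, so shaft II turns at 1087 / 0.26389 = 4119.2 rpm.
Belt: ratio = 293/390 = 0.75128, so shaft III turns at 4119.2 / 0.75128 = 5482.8 rpm.
Chain: ratio = 26/36 = 0.72222, so shaft IV turns at 5482.8 / 0.72222 = 7591.6 rpm.
Gear mesh: ratio = 64/20 = 3.2, so the spindle turns at 7591.6 / 3.2 = 2372.4 rpm.

2372 rpm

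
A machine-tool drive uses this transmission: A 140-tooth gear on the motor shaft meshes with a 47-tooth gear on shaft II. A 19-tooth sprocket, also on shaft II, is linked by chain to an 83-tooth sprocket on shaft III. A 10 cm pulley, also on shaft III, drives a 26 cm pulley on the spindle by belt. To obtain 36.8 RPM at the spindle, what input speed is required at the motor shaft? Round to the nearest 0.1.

140.3 RPM

Overall ratio R = 0.33571 × 4.3684 × 2.6 = 3.813.
Required input speed = output speed × R = 36.8 × 3.813 = 140.32 RPM.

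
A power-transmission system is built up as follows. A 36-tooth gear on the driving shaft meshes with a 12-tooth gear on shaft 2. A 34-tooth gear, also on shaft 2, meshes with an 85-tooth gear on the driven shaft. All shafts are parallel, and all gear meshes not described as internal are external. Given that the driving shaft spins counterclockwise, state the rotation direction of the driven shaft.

the driving shaft → shaft 2: external mesh, 1 reversal → CW.
shaft 2 → the driven shaft: external mesh, 1 reversal → CCW.
2 reversals in total — an even number — so the driven shaft turns the same way as the driving shaft.

counterclockwise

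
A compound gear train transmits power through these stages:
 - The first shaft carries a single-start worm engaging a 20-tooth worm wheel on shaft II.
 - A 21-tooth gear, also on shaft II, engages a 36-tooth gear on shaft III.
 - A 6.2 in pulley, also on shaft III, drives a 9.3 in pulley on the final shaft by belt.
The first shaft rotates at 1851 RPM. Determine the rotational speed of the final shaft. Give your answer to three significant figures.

the first shaft → shaft II (worm, 20/1): 1851 ÷ 20 = 92.55 RPM
shaft II → shaft III (gear mesh, 36/21): 92.55 ÷ 1.7143 = 53.988 RPM
shaft III → the final shaft (belt, 9.3/6.2): 53.988 ÷ 1.5 = 35.992 RPM

36.0 RPM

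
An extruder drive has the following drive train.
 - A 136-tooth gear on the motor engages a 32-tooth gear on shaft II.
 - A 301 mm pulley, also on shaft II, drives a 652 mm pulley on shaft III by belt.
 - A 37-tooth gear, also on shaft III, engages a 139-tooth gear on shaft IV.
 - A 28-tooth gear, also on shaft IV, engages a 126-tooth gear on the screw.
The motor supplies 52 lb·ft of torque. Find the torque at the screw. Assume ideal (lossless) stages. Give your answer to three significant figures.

gear mesh 32/136 = 0.23529 → τ = 52·0.23529 = 12.235 lb·ft
belt 652/301 = 2.1661 → τ = 12.235·2.1661 = 26.503 lb·ft
gear mesh 139/37 = 3.7568 → τ = 26.503·3.7568 = 99.565 lb·ft
gear mesh 126/28 = 4.5 → τ = 99.565·4.5 = 448.04 lb·ft

448 lb·ft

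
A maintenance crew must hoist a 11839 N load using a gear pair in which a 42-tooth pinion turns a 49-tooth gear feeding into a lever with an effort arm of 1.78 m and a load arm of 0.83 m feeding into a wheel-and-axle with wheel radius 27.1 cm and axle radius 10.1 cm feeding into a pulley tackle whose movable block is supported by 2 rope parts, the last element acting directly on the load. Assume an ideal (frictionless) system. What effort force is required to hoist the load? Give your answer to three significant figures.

Gear pair MA = 49/42 = 1.1667.
Lever MA = effort arm / load arm = 1.78/0.83 = 2.1446.
Wheel-and-axle MA = R/r = 27.1/10.1 = 2.6832.
Block-and-tackle MA = number of supporting rope parts = 2.
Combined ideal MA = 1.1667 × 2.1446 × 2.6832 × 2 = 13.427.
Effort = load / MA = 11839 / 13.427 = 881.76 N.

882 N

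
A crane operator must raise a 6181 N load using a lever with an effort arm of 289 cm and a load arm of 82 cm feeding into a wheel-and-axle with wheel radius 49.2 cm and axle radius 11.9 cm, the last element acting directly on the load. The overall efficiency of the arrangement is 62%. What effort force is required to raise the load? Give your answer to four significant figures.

684.2 N

Lever MA = effort arm / load arm = 289/82 = 3.5244.
Wheel-and-axle MA = R/r = 49.2/11.9 = 4.1345.
Combined ideal MA = 3.5244 × 4.1345 = 14.571.
Actual MA = 14.571 × 0.62 = 9.0343.
Effort = load / actual MA = 6181 / 9.0343 = 684.17 N.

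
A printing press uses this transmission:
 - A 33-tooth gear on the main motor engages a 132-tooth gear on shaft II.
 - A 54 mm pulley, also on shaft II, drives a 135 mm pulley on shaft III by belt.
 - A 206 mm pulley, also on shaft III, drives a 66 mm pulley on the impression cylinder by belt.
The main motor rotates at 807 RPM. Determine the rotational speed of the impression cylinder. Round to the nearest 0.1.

251.9 RPM

gear mesh 132/33 = 4 → 807/4 = 201.75 RPM
belt 135/54 = 2.5 → 201.75/2.5 = 80.7 RPM
belt 66/206 = 0.32039 → 80.7/0.32039 = 251.88 RPM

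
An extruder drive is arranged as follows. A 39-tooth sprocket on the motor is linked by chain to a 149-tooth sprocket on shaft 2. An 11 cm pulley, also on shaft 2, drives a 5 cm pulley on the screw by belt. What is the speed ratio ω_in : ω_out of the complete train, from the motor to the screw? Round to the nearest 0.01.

1.74

Each stage contributes driven/driver: chain 149/39 = 3.8205, belt 5/11 = 0.45455.
Overall: 3.8205 × 0.45455 = 1.7366.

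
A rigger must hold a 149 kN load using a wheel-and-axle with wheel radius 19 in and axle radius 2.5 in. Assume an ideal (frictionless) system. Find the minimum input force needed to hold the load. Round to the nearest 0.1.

19.6 kN

Wheel-and-axle MA = R/r = 19/2.5 = 7.6.
Effort = load / MA = 149 / 7.6 = 19.605 kN.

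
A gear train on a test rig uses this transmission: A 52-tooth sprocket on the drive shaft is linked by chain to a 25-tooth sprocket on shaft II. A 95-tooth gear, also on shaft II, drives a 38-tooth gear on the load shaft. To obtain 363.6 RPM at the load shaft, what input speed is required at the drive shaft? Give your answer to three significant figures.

69.9 RPM

Overall ratio R = 0.48077 × 0.4 = 0.19231.
Required input speed = output speed × R = 363.6 × 0.19231 = 69.923 RPM.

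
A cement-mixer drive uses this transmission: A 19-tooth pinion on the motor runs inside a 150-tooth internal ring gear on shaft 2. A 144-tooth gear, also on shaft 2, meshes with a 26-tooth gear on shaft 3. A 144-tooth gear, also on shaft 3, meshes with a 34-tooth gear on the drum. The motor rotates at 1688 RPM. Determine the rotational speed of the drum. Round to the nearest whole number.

Internal gear: ratio = 150/19 = 7.8947, so shaft 2 turns at 1688 / 7.8947 = 213.81 RPM.
Gear mesh: ratio = 26/144 = 0.18056, so shaft 3 turns at 213.81 / 0.18056 = 1184.2 RPM.
Gear mesh: ratio = 34/144 = 0.23611, so the drum turns at 1184.2 / 0.23611 = 5015.4 RPM.

5015 RPM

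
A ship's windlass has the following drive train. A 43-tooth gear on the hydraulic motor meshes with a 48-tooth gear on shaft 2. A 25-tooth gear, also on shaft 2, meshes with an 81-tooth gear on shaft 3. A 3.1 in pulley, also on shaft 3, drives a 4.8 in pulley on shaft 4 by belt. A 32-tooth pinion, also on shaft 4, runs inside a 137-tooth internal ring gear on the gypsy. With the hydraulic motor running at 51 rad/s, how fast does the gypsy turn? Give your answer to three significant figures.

2.13 rad/s

the hydraulic motor → shaft 2 (gear mesh, 48/43): 51 ÷ 1.1163 = 45.688 rad/s
shaft 2 → shaft 3 (gear mesh, 81/25): 45.688 ÷ 3.24 = 14.101 rad/s
shaft 3 → shaft 4 (belt, 4.8/3.1): 14.101 ÷ 1.5484 = 9.1069 rad/s
shaft 4 → the gypsy (internal gear, 137/32): 9.1069 ÷ 4.2812 = 2.1272 rad/s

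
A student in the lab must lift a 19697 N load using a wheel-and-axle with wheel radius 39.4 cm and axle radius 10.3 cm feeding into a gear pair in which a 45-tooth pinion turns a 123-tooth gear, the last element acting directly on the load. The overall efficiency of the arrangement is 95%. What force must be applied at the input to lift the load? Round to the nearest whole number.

1983 N

Wheel-and-axle MA = R/r = 39.4/10.3 = 3.8252.
Gear pair MA = 123/45 = 2.7333.
Combined ideal MA = 3.8252 × 2.7333 = 10.456.
Actual MA = 10.456 × 0.95 = 9.9329.
Effort = load / actual MA = 19697 / 9.9329 = 1983 N.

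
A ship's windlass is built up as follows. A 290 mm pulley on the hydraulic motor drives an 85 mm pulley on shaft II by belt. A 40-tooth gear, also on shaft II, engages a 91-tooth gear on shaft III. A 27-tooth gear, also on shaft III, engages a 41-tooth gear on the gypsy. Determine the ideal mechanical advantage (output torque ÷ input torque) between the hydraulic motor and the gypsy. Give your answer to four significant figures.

1.013

Each stage contributes driven/driver: belt 85/290 = 0.2931, gear mesh 91/40 = 2.275, gear mesh 41/27 = 1.5185.
Overall: 0.2931 × 2.275 × 1.5185 = 1.0126.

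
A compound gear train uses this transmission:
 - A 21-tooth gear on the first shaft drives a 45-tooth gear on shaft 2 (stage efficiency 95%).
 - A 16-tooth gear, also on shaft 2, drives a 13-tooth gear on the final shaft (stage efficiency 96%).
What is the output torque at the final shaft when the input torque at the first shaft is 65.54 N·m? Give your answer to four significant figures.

104.1 N·m

gear mesh 45/21 = 2.1429 → τ = 65.54·2.1429·0.95 = 133.42 N·m
gear mesh 13/16 = 0.8125 → τ = 133.42·0.8125·0.96 = 104.07 N·m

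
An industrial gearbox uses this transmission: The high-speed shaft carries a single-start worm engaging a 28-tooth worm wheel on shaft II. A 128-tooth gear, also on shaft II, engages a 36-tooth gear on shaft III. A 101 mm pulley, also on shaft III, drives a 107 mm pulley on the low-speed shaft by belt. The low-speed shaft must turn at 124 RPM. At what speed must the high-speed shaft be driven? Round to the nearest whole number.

1035 RPM

Overall ratio R = 28 × 0.28125 × 1.0594 = 8.3428.
Required input speed = output speed × R = 124 × 8.3428 = 1034.5 RPM.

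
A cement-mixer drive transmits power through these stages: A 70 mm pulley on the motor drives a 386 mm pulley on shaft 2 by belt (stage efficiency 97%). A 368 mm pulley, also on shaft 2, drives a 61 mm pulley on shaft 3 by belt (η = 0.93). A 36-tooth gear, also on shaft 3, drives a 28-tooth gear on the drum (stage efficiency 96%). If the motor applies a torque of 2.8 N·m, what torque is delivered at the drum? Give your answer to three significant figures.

1.72 N·m

After the belt (386/70): 2.8 × 5.5143 × 0.97 = 14.977 N·m
After the belt (61/368): 14.977 × 0.16576 × 0.93 = 2.3088 N·m
After the gear mesh (28/36): 2.3088 × 0.77778 × 0.96 = 1.7239 N·m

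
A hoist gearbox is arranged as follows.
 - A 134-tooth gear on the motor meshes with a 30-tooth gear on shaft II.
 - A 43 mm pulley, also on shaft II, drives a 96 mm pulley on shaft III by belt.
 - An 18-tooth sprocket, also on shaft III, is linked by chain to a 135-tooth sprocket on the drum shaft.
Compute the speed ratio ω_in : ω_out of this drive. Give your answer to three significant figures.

3.75

Each stage contributes driven/driver: gear mesh 30/134 = 0.22388, belt 96/43 = 2.2326, chain 135/18 = 7.5.
Overall: 0.22388 × 2.2326 × 7.5 = 3.7487.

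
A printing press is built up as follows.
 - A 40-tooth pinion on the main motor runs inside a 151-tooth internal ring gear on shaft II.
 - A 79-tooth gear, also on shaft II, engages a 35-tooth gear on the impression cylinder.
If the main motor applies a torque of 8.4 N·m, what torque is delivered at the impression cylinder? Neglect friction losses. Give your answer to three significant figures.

14.0 N·m

After the internal gear (151/40): 8.4 × 3.775 = 31.71 N·m
After the gear mesh (35/79): 31.71 × 0.44304 = 14.049 N·m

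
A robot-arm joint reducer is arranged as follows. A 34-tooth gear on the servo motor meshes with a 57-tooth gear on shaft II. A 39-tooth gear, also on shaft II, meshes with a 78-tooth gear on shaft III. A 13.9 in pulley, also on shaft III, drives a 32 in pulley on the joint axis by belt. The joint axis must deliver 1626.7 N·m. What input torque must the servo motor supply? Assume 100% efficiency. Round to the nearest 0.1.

210.7 N·m

Overall ratio R = 1.6765 × 2 × 2.3022 = 7.719.
Input torque = output torque / R = 1626.7 / 7.719 = 210.74 N·m.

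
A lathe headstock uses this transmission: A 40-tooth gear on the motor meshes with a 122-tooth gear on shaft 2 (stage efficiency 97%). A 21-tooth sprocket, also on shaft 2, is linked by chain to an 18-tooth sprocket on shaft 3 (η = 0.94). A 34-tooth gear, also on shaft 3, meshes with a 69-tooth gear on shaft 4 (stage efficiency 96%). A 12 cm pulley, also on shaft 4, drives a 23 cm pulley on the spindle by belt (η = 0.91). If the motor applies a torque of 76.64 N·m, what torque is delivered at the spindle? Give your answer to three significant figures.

621 N·m

Gear mesh: ratio = 122/40 = 3.05; torque at shaft 2 = 76.64 × 3.05 × 0.97 = 226.74 N·m.
Chain: ratio = 18/21 = 0.85714; torque at shaft 3 = 226.74 × 0.85714 × 0.94 = 182.69 N·m.
Gear mesh: ratio = 69/34 = 2.0294; torque at shaft 4 = 182.69 × 2.0294 × 0.96 = 355.92 N·m.
Belt: ratio = 23/12 = 1.9167; torque at the spindle = 355.92 × 1.9167 × 0.91 = 620.78 N·m.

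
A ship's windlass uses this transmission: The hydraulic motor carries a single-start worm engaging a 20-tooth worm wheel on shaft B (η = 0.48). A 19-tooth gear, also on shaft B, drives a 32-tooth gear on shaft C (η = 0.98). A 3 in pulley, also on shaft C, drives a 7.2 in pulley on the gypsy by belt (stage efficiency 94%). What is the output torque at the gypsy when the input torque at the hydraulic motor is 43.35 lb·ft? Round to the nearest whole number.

1550 lb·ft

worm 20/1 = 20 → τ = 43.35·20·0.48 = 416.16 lb·ft
gear mesh 32/19 = 1.6842 → τ = 416.16·1.6842·0.98 = 686.88 lb·ft
belt 7.2/3 = 2.4 → τ = 686.88·2.4·0.94 = 1549.6 lb·ft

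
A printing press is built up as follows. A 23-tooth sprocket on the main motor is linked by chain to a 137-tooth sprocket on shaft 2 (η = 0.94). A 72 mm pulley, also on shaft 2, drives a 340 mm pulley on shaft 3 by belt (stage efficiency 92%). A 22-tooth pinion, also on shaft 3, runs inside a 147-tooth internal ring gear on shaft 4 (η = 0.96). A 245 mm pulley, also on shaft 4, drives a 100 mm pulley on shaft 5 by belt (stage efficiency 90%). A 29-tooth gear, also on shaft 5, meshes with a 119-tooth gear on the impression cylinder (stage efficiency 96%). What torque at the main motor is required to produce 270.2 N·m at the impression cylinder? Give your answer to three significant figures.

Overall ratio R = 5.9565 × 4.7222 × 6.6818 × 0.40816 × 4.1034 = 314.79; overall efficiency η = 0.94 × 0.92 × 0.96 × 0.90 × 0.96 = 0.7173.
Input torque = output torque / (R × η) = 270.2 / (314.79 × 0.7173) = 1.1967 N·m.

1.20 N·m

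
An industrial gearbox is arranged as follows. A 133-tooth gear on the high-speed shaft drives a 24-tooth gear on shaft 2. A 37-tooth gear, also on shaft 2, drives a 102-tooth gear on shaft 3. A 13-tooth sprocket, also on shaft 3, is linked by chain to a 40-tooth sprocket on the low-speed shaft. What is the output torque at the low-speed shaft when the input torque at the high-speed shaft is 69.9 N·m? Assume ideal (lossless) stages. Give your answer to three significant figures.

107 N·m

After the gear mesh (24/133): 69.9 × 0.18045 = 12.614 N·m
After the gear mesh (102/37): 12.614 × 2.7568 = 34.772 N·m
After the chain (40/13): 34.772 × 3.0769 = 106.99 N·m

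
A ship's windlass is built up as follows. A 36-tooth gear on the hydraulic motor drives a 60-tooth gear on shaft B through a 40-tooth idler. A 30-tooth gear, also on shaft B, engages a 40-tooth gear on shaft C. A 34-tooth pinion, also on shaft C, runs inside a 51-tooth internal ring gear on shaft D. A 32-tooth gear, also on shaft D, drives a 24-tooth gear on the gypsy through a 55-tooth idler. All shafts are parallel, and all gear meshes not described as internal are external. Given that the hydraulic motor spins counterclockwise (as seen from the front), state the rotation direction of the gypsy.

the hydraulic motor → shaft B: driver → idler → driven is 2 external meshes, 2 reversals → CCW.
shaft B → shaft C: external mesh, 1 reversal → CW.
shaft C → shaft D: internal mesh, same direction → CW.
shaft D → the gypsy: driver → idler → driven is 2 external meshes, 2 reversals → CW.
5 reversals in total — an odd number — so the gypsy turns opposite to the hydraulic motor.

clockwise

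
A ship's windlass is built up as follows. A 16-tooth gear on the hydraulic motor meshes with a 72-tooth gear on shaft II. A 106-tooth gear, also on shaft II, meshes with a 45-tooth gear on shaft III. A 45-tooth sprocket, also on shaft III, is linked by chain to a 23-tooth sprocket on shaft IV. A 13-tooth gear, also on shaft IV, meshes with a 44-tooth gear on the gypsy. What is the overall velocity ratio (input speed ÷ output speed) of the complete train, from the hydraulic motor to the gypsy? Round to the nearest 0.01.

Each stage contributes driven/driver: gear mesh 72/16 = 4.5, gear mesh 45/106 = 0.42453, chain 23/45 = 0.51111, gear mesh 44/13 = 3.3846.
Overall: 4.5 × 0.42453 × 0.51111 × 3.3846 = 3.3048.

3.30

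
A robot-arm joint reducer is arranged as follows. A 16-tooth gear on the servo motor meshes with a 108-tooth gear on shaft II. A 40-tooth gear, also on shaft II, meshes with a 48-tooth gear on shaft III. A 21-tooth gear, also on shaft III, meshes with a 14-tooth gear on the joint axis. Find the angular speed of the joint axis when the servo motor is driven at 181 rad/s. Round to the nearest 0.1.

Gear mesh: ratio = 108/16 = 6.75, so shaft II turns at 181 / 6.75 = 26.815 rad/s.
Gear mesh: ratio = 48/40 = 1.2, so shaft III turns at 26.815 / 1.2 = 22.346 rad/s.
Gear mesh: ratio = 14/21 = 0.66667, so the joint axis turns at 22.346 / 0.66667 = 33.519 rad/s.

33.5 rad/s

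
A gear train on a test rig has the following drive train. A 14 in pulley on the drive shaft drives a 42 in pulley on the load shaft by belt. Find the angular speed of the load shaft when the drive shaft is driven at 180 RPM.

belt 42/14 = 3 → 180/3 = 60 RPM

60 RPM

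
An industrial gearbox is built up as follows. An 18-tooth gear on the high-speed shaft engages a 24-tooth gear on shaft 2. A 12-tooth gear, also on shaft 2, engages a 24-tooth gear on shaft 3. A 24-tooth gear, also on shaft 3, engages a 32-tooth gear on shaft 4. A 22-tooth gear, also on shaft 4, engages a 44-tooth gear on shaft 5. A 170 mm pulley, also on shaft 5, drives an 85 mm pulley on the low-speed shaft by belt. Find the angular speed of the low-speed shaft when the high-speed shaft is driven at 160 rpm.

Gear mesh: ratio = 24/18 = 1.3333, so shaft 2 turns at 160 / 1.3333 = 120 rpm.
Gear mesh: ratio = 24/12 = 2, so shaft 3 turns at 120 / 2 = 60 rpm.
Gear mesh: ratio = 32/24 = 1.3333, so shaft 4 turns at 60 / 1.3333 = 45 rpm.
Gear mesh: ratio = 44/22 = 2, so shaft 5 turns at 45 / 2 = 22.5 rpm.
Belt: ratio = 85/170 = 0.5, so the low-speed shaft turns at 22.5 / 0.5 = 45 rpm.

45 rpm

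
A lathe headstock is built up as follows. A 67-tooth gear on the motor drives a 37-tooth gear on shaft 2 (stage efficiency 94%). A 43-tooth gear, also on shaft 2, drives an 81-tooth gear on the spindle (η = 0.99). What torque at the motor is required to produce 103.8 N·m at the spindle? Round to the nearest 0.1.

Overall ratio R = 0.55224 × 1.8837 = 1.0403; overall efficiency η = 0.94 × 0.99 = 0.9306.
Input torque = output torque / (R × η) = 103.8 / (1.0403 × 0.9306) = 107.22 N·m.

107.2 N·m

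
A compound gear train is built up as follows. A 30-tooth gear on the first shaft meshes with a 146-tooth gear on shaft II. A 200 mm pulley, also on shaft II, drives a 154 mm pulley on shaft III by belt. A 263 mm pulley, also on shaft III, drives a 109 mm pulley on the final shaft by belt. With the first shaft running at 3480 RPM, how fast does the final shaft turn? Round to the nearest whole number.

Gear mesh: ratio = 146/30 = 4.8667, so shaft II turns at 3480 / 4.8667 = 715.07 RPM.
Belt: ratio = 154/200 = 0.77, so shaft III turns at 715.07 / 0.77 = 928.66 RPM.
Belt: ratio = 109/263 = 0.41445, so the final shaft turns at 928.66 / 0.41445 = 2240.7 RPM.

2241 RPM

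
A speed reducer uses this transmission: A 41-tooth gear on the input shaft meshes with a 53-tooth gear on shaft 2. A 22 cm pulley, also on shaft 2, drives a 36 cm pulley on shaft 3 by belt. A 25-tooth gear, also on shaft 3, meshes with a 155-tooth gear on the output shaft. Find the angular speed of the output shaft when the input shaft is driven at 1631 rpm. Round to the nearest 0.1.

gear mesh 53/41 = 1.2927 → 1631/1.2927 = 1261.7 rpm
belt 36/22 = 1.6364 → 1261.7/1.6364 = 771.05 rpm
gear mesh 155/25 = 6.2 → 771.05/6.2 = 124.36 rpm

124.4 rpm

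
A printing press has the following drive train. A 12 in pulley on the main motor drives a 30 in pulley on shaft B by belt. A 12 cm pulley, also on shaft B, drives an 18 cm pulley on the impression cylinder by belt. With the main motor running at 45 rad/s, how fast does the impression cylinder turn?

the main motor → shaft B (belt, 30/12): 45 ÷ 2.5 = 18 rad/s
shaft B → the impression cylinder (belt, 18/12): 18 ÷ 1.5 = 12 rad/s

12 rad/s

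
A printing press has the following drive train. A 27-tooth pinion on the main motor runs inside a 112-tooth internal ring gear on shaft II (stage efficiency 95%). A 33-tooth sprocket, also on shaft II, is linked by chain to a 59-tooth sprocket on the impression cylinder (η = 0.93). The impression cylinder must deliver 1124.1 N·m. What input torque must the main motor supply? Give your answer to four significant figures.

Overall ratio R = 4.1481 × 1.7879 = 7.4164; overall efficiency η = 0.95 × 0.93 = 0.8835.
Input torque = output torque / (R × η) = 1124.1 / (7.4164 × 0.8835) = 171.56 N·m.

171.6 N·m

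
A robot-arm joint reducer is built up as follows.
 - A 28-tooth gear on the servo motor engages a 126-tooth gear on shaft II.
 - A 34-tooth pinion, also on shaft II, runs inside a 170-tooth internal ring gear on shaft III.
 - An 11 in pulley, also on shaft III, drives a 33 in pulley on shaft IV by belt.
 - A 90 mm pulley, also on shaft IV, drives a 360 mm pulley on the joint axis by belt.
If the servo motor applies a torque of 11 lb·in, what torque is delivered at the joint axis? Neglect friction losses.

2970 lb·in

Gear mesh: ratio = 126/28 = 4.5; torque at shaft II = 11 × 4.5 = 49.5 lb·in.
Internal gear: ratio = 170/34 = 5; torque at shaft III = 49.5 × 5 = 247.5 lb·in.
Belt: ratio = 33/11 = 3; torque at shaft IV = 247.5 × 3 = 742.5 lb·in.
Belt: ratio = 360/90 = 4; torque at the joint axis = 742.5 × 4 = 2970 lb·in.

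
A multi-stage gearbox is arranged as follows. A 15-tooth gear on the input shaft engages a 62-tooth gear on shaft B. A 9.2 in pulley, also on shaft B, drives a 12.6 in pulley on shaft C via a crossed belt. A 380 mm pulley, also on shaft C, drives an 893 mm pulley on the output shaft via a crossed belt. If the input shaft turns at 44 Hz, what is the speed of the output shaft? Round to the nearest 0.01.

3.31 Hz

gear mesh 62/15 = 4.1333 → 44/4.1333 = 10.645 Hz
belt 12.6/9.2 = 1.3696 → 10.645/1.3696 = 7.7727 Hz
belt 893/380 = 2.35 → 7.7727/2.35 = 3.3075 Hz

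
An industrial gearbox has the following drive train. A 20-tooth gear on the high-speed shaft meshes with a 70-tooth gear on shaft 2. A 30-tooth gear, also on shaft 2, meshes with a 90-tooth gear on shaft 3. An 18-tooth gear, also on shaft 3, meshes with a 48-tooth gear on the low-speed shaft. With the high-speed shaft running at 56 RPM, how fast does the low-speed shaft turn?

gear mesh 70/20 = 3.5 → 56/3.5 = 16 RPM
gear mesh 90/30 = 3 → 16/3 = 5.3333 RPM
gear mesh 48/18 = 2.6667 → 5.3333/2.6667 = 2 RPM

2 RPM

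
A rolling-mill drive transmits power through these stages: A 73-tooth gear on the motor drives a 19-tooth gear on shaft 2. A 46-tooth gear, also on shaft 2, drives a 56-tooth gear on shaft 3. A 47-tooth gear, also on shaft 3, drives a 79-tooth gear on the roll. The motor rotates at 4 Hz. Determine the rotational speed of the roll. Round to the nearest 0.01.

Gear mesh: ratio = 19/73 = 0.26027, so shaft 2 turns at 4 / 0.26027 = 15.368 Hz.
Gear mesh: ratio = 56/46 = 1.2174, so shaft 3 turns at 15.368 / 1.2174 = 12.624 Hz.
Gear mesh: ratio = 79/47 = 1.6809, so the roll turns at 12.624 / 1.6809 = 7.5105 Hz.

7.51 Hz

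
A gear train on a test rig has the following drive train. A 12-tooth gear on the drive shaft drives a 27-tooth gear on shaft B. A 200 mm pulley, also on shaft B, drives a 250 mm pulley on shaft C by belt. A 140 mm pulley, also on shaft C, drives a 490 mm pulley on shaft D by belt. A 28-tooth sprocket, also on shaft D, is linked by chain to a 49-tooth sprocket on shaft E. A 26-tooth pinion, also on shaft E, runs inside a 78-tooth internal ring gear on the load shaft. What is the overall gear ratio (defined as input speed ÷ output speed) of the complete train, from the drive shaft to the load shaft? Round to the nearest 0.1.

Each stage contributes driven/driver: gear mesh 27/12 = 2.25, belt 250/200 = 1.25, belt 490/140 = 3.5, chain 49/28 = 1.75, internal gear 78/26 = 3.
Overall: 2.25 × 1.25 × 3.5 × 1.75 × 3 = 51.68.

51.7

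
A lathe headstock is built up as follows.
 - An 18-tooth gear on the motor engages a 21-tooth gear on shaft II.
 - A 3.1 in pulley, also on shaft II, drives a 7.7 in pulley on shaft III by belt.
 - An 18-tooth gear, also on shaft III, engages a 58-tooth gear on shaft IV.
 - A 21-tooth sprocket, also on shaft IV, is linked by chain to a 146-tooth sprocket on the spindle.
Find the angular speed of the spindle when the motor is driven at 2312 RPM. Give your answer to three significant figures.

Gear mesh: ratio = 21/18 = 1.1667, so shaft II turns at 2312 / 1.1667 = 1981.7 RPM.
Belt: ratio = 7.7/3.1 = 2.4839, so shaft III turns at 1981.7 / 2.4839 = 797.83 RPM.
Gear mesh: ratio = 58/18 = 3.2222, so shaft IV turns at 797.83 / 3.2222 = 247.6 RPM.
Chain: ratio = 146/21 = 6.9524, so the spindle turns at 247.6 / 6.9524 = 35.614 RPM.

35.6 RPM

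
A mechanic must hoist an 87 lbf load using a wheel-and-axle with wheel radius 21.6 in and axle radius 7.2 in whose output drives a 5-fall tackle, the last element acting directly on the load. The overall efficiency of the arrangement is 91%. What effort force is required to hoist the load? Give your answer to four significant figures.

6.374 lbf

Wheel-and-axle MA = R/r = 21.6/7.2 = 3.
Block-and-tackle MA = number of supporting rope parts = 5.
Combined ideal MA = 3 × 5 = 15.
Actual MA = 15 × 0.91 = 13.65.
Effort = load / actual MA = 87 / 13.65 = 6.3736 lbf.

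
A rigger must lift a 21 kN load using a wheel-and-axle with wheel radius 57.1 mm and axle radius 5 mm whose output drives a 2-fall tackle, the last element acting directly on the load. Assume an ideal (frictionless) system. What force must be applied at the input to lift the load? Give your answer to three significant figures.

Wheel-and-axle MA = R/r = 57.1/5 = 11.42.
Block-and-tackle MA = number of supporting rope parts = 2.
Combined ideal MA = 11.42 × 2 = 22.84.
Effort = load / MA = 21 / 22.84 = 0.91944 kN.

0.919 kN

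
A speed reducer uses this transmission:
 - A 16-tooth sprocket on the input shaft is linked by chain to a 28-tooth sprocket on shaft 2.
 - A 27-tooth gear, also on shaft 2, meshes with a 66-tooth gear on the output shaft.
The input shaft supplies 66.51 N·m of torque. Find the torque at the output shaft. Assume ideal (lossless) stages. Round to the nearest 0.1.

chain 28/16 = 1.75 → τ = 66.51·1.75 = 116.39 N·m
gear mesh 66/27 = 2.4444 → τ = 116.39·2.4444 = 284.52 N·m

284.5 N·m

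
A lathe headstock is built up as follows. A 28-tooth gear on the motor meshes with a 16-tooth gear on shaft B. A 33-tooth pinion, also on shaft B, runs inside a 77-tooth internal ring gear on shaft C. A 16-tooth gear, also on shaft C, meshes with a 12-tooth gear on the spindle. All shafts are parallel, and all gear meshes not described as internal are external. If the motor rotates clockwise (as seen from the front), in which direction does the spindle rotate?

clockwise

the motor → shaft B: external mesh, 1 reversal → CCW.
shaft B → shaft C: internal mesh, same direction → CCW.
shaft C → the spindle: external mesh, 1 reversal → CW.
2 reversals in total — an even number — so the spindle turns the same way as the motor.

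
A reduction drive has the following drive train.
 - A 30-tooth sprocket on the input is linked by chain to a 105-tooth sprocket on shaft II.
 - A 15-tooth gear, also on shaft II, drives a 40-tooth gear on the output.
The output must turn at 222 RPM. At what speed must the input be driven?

2072 RPM

Overall ratio R = 3.5 × 2.6667 = 9.3333.
Required input speed = output speed × R = 222 × 9.3333 = 2072 RPM.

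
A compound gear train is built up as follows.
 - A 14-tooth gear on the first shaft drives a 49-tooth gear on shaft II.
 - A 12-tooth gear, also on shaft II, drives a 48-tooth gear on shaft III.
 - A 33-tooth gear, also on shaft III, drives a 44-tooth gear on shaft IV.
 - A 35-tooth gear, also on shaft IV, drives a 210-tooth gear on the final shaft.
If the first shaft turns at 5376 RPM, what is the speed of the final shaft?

48 RPM

Gear mesh: ratio = 49/14 = 3.5, so shaft II turns at 5376 / 3.5 = 1536 RPM.
Gear mesh: ratio = 48/12 = 4, so shaft III turns at 1536 / 4 = 384 RPM.
Gear mesh: ratio = 44/33 = 1.3333, so shaft IV turns at 384 / 1.3333 = 288 RPM.
Gear mesh: ratio = 210/35 = 6, so the final shaft turns at 288 / 6 = 48 RPM.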